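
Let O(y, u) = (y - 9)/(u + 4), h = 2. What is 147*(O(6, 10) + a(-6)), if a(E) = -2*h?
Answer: -1239/2 ≈ -619.50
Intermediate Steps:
O(y, u) = (-9 + y)/(4 + u)
a(E) = -4 (a(E) = -2*2 = -4)
147*(O(6, 10) + a(-6)) = 147*((-9 + 6)/(4 + 10) - 4) = 147*(-3/14 - 4) = 147*(-59/14) = -1239/2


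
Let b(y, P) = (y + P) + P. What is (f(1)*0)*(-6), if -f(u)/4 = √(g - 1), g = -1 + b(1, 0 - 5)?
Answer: 0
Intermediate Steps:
b(y, P) = y + 2*P (b(y, P) = (P + y) + P = y + 2*P)
g = -10 (g = -1 + (1 + 2*(0 - 5)) = -1 + (1 + 2*(-5)) = -1 + (1 - 10) = -1 - 9 = -10)
f(u) = -4*I*√11 (f(u) = -4*√(-10 - 1) = -4*I*√11)
(f(1)*0)*(-6) = (-4*I*√11*0)*(-6) = 0*(-6) = 0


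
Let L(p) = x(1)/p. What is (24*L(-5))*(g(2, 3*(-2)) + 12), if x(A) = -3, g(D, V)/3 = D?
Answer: 1296/5 ≈ 259.20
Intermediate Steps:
g(D, V) = 3*D
L(p) = -3/p
(24*L(-5))*(g(2, 3*(-2)) + 12) = (24*(-3/(-5)))*(3*2 + 12) = (24*(-3*(-1/5)))*(6 + 12) = (24*(3/5))*18 = (72/5)*18 = 1296/5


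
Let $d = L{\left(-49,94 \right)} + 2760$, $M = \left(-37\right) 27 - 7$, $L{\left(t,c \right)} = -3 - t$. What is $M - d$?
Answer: $-3812$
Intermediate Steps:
$M = -1006$ ($M = -999 - 7 = -1006$)
$d = 2806$ ($d = \left(-3 - -49\right) + 2760 = \left(-3 + 49\right) + 2760 = 46 + 2760 = 2806$)
$M - d = -1006 - 2806 = -3812$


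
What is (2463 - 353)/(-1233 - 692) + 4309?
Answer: 1658543/385 ≈ 4307.9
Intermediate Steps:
(2463 - 353)/(-1233 - 692) + 4309 = 2110/(-1925) + 4309 = 2110*(-1/1925) + 4309 = -422/385 + 4309 = 1658543/385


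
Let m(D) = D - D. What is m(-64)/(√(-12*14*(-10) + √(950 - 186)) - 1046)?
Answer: 0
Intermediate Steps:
m(D) = 0
m(-64)/(√(-12*14*(-10) + √(950 - 186)) - 1046) = 0/(√(-12*14*(-10) + √(950 - 186)) - 1046) = 0/(√(-168*(-10) + √764) - 1046) = 0/(√(1680 + 2*√191) - 1046) = 0/(-1046 + √(1680 + 2*√191)) = 0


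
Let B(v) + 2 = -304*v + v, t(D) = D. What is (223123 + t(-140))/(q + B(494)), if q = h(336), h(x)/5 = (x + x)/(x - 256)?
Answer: -222983/149642 ≈ -1.4901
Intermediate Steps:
B(v) = -2 - 303*v (B(v) = -2 + (-304*v + v) = -2 - 303*v)
h(x) = 10*x/(-256 + x) (h(x) = 5*((x + x)/(x - 256)) = 5*((2*x)/(-256 + x)) = 5*(2*x/(-256 + x)) = 10*x/(-256 + x))
q = 42 (q = 10*336/(-256 + 336) = 10*336/80 = 10*336*(1/80) = 42)
(223123 + t(-140))/(q + B(494)) = (223123 - 140)/(42 + (-2 - 303*494)) = 222983/(42 + (-2 - 149682)) = 222983/(42 - 149684) = 222983/(-149642) = 222983*(-1/149642) = -222983/149642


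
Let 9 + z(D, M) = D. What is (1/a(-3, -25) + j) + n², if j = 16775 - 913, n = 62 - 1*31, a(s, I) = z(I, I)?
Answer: 571981/34 ≈ 16823.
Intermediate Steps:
z(D, M) = -9 + D
a(s, I) = -9 + I
n = 31 (n = 62 - 31 = 31)
j = 15862
(1/a(-3, -25) + j) + n² = (1/(-9 - 25) + 15862) + 31² = (1/(-34) + 15862) + 961 = (-1/34 + 15862) + 961 = 539307/34 + 961 = 571981/34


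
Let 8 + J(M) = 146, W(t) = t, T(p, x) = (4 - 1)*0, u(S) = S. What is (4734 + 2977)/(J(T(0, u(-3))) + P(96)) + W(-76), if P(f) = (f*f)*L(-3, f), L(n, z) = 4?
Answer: -2804441/37002 ≈ -75.792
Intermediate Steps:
T(p, x) = 0 (T(p, x) = 3*0 = 0)
J(M) = 138 (J(M) = -8 + 146 = 138)
P(f) = 4*f**2 (P(f) = (f*f)*4 = f**2*4 = 4*f**2)
(4734 + 2977)/(J(T(0, u(-3))) + P(96)) + W(-76) = (4734 + 2977)/(138 + 4*96**2) - 76 = 7711/(138 + 4*9216) - 76 = 7711/(138 + 36864) - 76 = 7711/37002 - 76 = -2804441/37002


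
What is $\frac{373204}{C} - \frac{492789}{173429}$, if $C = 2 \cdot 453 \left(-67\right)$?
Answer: $- \frac{47318837197}{5263743579} \approx -8.9896$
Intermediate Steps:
$C = -60702$ ($C = 2 \left(-30351\right) = -60702$)
$\frac{373204}{C} - \frac{492789}{173429} = \frac{373204}{-60702} - \frac{492789}{173429} = 373204 \left(- \frac{1}{60702}\right) - \frac{492789}{173429} = - \frac{186602}{30351} - \frac{492789}{173429} = - \frac{47318837197}{5263743579}$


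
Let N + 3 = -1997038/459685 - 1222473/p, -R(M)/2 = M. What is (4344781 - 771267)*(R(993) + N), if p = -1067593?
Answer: -3493770057120255734836/490756488205 ≈ -7.1192e+9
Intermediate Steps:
R(M) = -2*M
N = -3042340753144/490756488205 (N = -3 + (-1997038/459685 - 1222473/(-1067593)) = -3 + (-1997038*1/459685 - 1222473*(-1/1067593)) = -3 + (-1997038/459685 + 1222473/1067593) = -3 - 1570071288529/490756488205 = -3042340753144/490756488205 ≈ -6.1993)
(4344781 - 771267)*(R(993) + N) = (4344781 - 771267)*(-2*993 - 3042340753144/490756488205) = 3573514*(-1986 - 3042340753144/490756488205) = 3573514*(-977684726328274/490756488205) = -3493770057120255734836/490756488205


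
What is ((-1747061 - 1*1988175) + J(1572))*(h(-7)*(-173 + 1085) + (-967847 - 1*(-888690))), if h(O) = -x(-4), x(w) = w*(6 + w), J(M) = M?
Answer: 268304828704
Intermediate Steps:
h(O) = 8 (h(O) = -(-4)*(6 - 4) = -(-4)*2 = -1*(-8) = 8)
((-1747061 - 1*1988175) + J(1572))*(h(-7)*(-173 + 1085) + (-967847 - 1*(-888690))) = ((-1747061 - 1*1988175) + 1572)*(8*(-173 + 1085) + (-967847 - 1*(-888690))) = ((-1747061 - 1988175) + 1572)*(8*912 + (-967847 + 888690)) = (-3735236 + 1572)*(7296 - 79157) = -3733664*(-71861) = 268304828704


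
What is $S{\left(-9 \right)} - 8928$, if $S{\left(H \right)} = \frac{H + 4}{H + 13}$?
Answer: $- \frac{35717}{4} \approx -8929.3$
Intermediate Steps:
$S{\left(H \right)} = \frac{4 + H}{13 + H}$
$S{\left(-9 \right)} - 8928 = \frac{4 - 9}{13 - 9} - 8928 = \frac{1}{4} \left(-5\right) - 8928 = - \frac{5}{4} - 8928 = - \frac{35717}{4}$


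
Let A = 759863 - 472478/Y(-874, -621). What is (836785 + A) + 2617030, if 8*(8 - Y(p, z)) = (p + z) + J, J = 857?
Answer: 1477111066/351 ≈ 4.2083e+6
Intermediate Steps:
Y(p, z) = -793/8 - p/8 - z/8 (Y(p, z) = 8 - ((p + z) + 857)/8 = 8 - (857 + p + z)/8 = 8 + (-857/8 - p/8 - z/8) = -793/8 - p/8 - z/8)
A = 264822001/351 (A = 759863 - 472478/(-793/8 - 1/8*(-874) - 1/8*(-621)) = 759863 - 472478/(-793/8 + 437/4 + 621/8) = 759863 - 472478/351/4 = 759863 - 472478*4/351 = 759863 - 1889912/351 = 264822001/351 ≈ 7.5448e+5)
(836785 + A) + 2617030 = (836785 + 264822001/351) + 2617030 = 558533536/351 + 2617030 = 1477111066/351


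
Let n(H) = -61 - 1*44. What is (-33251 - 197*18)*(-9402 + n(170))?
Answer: 349829079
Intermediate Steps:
n(H) = -105 (n(H) = -61 - 44 = -105)
(-33251 - 197*18)*(-9402 + n(170)) = (-33251 - 197*18)*(-9402 - 105) = (-33251 - 3546)*(-9507) = -36797*(-9507) = 349829079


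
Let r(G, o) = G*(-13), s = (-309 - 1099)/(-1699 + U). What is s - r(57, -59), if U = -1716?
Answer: 2531923/3415 ≈ 741.41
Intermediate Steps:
s = 1408/3415 (s = (-309 - 1099)/(-1699 - 1716) = -1408/(-3415) = -1408*(-1/3415) = 1408/3415 ≈ 0.41230)
r(G, o) = -13*G
s - r(57, -59) = 1408/3415 - (-13)*57 = 1408/3415 - 1*(-741) = 1408/3415 + 741 = 2531923/3415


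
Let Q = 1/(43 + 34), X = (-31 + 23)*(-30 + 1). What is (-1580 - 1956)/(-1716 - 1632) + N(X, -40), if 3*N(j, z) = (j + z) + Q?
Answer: 4193083/64449 ≈ 65.060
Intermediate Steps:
X = 232 (X = -8*(-29) = 232)
Q = 1/77 ≈ 0.012987
N(j, z) = 1/231 + j/3 + z/3 (N(j, z) = ((j + z) + 1/77)/3 = (1/77 + j + z)/3 = 1/231 + j/3 + z/3)
(-1580 - 1956)/(-1716 - 1632) + N(X, -40) = (-1580 - 1956)/(-1716 - 1632) + (1/231 + (⅓)*232 + (⅓)*(-40)) = -3536/(-3348) + (1/231 + 232/3 - 40/3) = -3536*(-1/3348) + 14785/231 = 884/837 + 14785/231 = 4193083/64449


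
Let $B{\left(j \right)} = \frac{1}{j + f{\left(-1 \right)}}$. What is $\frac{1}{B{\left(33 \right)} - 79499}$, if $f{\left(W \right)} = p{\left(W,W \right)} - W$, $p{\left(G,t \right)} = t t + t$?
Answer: $- \frac{34}{2702965} \approx -1.2579 \cdot 10^{-5}$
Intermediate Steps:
$p{\left(G,t \right)} = t + t^{2}$ ($p{\left(G,t \right)} = t^{2} + t = t + t^{2}$)
$f{\left(W \right)} = - W + W \left(1 + W\right)$ ($f{\left(W \right)} = W \left(1 + W\right) - W = - W + W \left(1 + W\right)$)
$B{\left(j \right)} = \frac{1}{1 + j}$ ($B{\left(j \right)} = \frac{1}{j + \left(-1\right)^{2}} = \frac{1}{j + 1} = \frac{1}{1 + j}$)
$\frac{1}{B{\left(33 \right)} - 79499} = \frac{1}{\frac{1}{1 + 33} - 79499} = \frac{1}{\frac{1}{34} - 79499} = \frac{1}{- \frac{2702965}{34}} = - \frac{34}{2702965}$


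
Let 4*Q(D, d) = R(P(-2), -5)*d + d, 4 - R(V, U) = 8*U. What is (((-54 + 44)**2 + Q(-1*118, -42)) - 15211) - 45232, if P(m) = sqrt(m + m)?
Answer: -121631/2 ≈ -60816.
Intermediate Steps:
P(m) = sqrt(2)*sqrt(m) (P(m) = sqrt(2*m) = sqrt(2)*sqrt(m))
R(V, U) = 4 - 8*U
Q(D, d) = 45*d/4 (Q(D, d) = ((4 - 8*(-5))*d + d)/4 = ((4 + 40)*d + d)/4 = (44*d + d)/4 = (45*d)/4 = 45*d/4)
(((-54 + 44)**2 + Q(-1*118, -42)) - 15211) - 45232 = (((-54 + 44)**2 + (45/4)*(-42)) - 15211) - 45232 = (((-10)**2 - 945/2) - 15211) - 45232 = ((100 - 945/2) - 15211) - 45232 = (-745/2 - 15211) - 45232 = -31167/2 - 45232 = -121631/2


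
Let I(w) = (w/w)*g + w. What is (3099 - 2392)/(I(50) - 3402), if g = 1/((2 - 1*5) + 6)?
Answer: -2121/10055 ≈ -0.21094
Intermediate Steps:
g = 1/3 (g = 1/((2 - 5) + 6) = 1/(-3 + 6) = 1/3 ≈ 0.33333)
I(w) = 1/3 + w (I(w) = (w/w)*(1/3) + w = 1*(1/3) + w = 1/3 + w)
(3099 - 2392)/(I(50) - 3402) = (3099 - 2392)/((1/3 + 50) - 3402) = 707/(151/3 - 3402) = 707/(-10055/3) = 707*(-3/10055) = -2121/10055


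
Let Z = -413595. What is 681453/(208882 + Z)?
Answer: -681453/204713 ≈ -3.3288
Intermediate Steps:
681453/(208882 + Z) = 681453/(208882 - 413595) = 681453/(-204713) = 681453*(-1/204713) = -681453/204713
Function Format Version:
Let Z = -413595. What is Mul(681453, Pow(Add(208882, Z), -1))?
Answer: Rational(-681453, 204713) ≈ -3.3288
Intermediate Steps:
Mul(681453, Pow(Add(208882, Z), -1)) = Mul(681453, Pow(Add(208882, -413595), -1)) = Mul(681453, Pow(-204713, -1)) = Mul(681453, Rational(-1, 204713)) = Rational(-681453, 204713)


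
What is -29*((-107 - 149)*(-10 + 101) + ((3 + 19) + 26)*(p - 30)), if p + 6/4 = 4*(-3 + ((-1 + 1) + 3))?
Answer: 719432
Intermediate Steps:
p = -3/2 (p = -3/2 + 4*(-3 + ((-1 + 1) + 3)) = -3/2 + 4*(-3 + (0 + 3)) = -3/2 + 4*(-3 + 3) = -3/2 + 4*0 = -3/2 + 0 = -3/2 ≈ -1.5000)
-29*((-107 - 149)*(-10 + 101) + ((3 + 19) + 26)*(p - 30)) = -29*((-107 - 149)*(-10 + 101) + ((3 + 19) + 26)*(-3/2 - 30)) = -29*(-256*91 + (22 + 26)*(-63/2)) = -29*(-23296 + 48*(-63/2)) = -29*(-23296 - 1512) = -29*(-24808) = 719432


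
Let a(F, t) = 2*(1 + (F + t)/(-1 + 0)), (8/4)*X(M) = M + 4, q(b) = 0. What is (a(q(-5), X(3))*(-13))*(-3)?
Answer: -195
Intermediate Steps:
X(M) = 2 + M/2 (X(M) = (M + 4)/2 = (4 + M)/2 = 2 + M/2)
a(F, t) = 2 - 2*F - 2*t (a(F, t) = 2*(1 + (F + t)/(-1)) = 2*(1 + (F + t)*(-1)) = 2*(1 + (-F - t)) = 2*(1 - F - t) = 2 - 2*F - 2*t)
(a(q(-5), X(3))*(-13))*(-3) = ((2 - 2*0 - 2*(2 + (½)*3))*(-13))*(-3) = ((2 + 0 - 2*(2 + 3/2))*(-13))*(-3) = ((2 + 0 - 2*7/2)*(-13))*(-3) = ((2 + 0 - 7)*(-13))*(-3) = -5*(-13)*(-3) = 65*(-3) = -195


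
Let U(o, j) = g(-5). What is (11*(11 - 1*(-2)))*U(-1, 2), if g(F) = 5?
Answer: 715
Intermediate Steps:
U(o, j) = 5
(11*(11 - 1*(-2)))*U(-1, 2) = (11*(11 - 1*(-2)))*5 = (11*(11 + 2))*5 = (11*13)*5 = 143*5 = 715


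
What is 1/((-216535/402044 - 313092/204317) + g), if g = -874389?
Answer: -82144423948/71826350830009415 ≈ -1.1437e-6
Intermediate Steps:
1/((-216535/402044 - 313092/204317) + g) = 1/((-216535/402044 - 313092/204317) - 874389) = 1/(-170118541643/82144423948 - 874389) = 1/(-71826350830009415/82144423948) = -82144423948/71826350830009415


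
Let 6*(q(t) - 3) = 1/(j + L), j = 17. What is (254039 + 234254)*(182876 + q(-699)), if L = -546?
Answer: 283433551337885/3174 ≈ 8.9299e+10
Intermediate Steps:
q(t) = 9521/3174 (q(t) = 3 + 1/(6*(17 - 546)) = 3 + (⅙)/(-529) = 3 + (⅙)*(-1/529) = 3 - 1/3174 = 9521/3174)
(254039 + 234254)*(182876 + q(-699)) = (254039 + 234254)*(182876 + 9521/3174) = 488293*(580457945/3174) = 283433551337885/3174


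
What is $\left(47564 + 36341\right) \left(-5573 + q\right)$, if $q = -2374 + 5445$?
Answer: $-209930310$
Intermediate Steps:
$q = 3071$
$\left(47564 + 36341\right) \left(-5573 + q\right) = \left(47564 + 36341\right) \left(-5573 + 3071\right) = 83905 \left(-2502\right) = -209930310$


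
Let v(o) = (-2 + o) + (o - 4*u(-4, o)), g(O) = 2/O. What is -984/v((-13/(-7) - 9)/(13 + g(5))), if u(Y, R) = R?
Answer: 76916/73 ≈ 1053.6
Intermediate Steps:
v(o) = -2 - 2*o (v(o) = (-2 + o) + (o - 4*o) = (-2 + o) - 3*o = -2 - 2*o)
-984/v((-13/(-7) - 9)/(13 + g(5))) = -984/(-2 - 2*(-13/(-7) - 9)/(13 + 2/5)) = -984/(-2 - 2*(-13*(-⅐) - 9)/(13 + 2*(⅕))) = -984/(-2 - 2*(13/7 - 9)/(13 + ⅖)) = -984/(-2 - (-100)/(7*67/5)) = -984/(-2 - (-100)*5/(7*67)) = -984/(-2 - 2*(-250/469)) = -984/(-2 + 500/469) = -984/(-438/469) = -984*(-469/438) = 76916/73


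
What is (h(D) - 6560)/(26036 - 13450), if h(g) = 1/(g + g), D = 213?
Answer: -2794559/5361636 ≈ -0.52121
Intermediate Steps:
h(g) = 1/(2*g)
(h(D) - 6560)/(26036 - 13450) = ((1/2)/213 - 6560)/(26036 - 13450) = ((1/2)*(1/213) - 6560)/12586 = (1/426 - 6560)*(1/12586) = -2794559/426*1/12586 = -2794559/5361636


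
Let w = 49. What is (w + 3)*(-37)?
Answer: -1924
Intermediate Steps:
(w + 3)*(-37) = (49 + 3)*(-37) = 52*(-37) = -1924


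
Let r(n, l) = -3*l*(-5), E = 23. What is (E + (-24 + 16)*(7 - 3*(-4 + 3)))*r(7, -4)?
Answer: 3420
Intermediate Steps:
r(n, l) = 15*l
(E + (-24 + 16)*(7 - 3*(-4 + 3)))*r(7, -4) = (23 + (-24 + 16)*(7 - 3*(-4 + 3)))*(15*(-4)) = (23 - 8*(7 - 3*(-1)))*(-60) = (23 - 8*(7 + 3))*(-60) = (23 - 8*10)*(-60) = (23 - 80)*(-60) = -57*(-60) = 3420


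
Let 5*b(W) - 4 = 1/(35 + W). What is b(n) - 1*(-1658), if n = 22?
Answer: 472759/285 ≈ 1658.8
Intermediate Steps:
b(W) = ⅘ + 1/(5*(35 + W))
b(n) - 1*(-1658) = (141 + 4*22)/(5*(35 + 22)) - 1*(-1658) = (⅕)*(141 + 88)/57 + 1658 = (⅕)*(1/57)*229 + 1658 = 229/285 + 1658 = 472759/285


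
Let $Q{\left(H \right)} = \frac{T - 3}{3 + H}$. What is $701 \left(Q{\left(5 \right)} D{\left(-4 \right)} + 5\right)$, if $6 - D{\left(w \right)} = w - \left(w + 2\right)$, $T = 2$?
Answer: $2804$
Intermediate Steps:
$Q{\left(H \right)} = - \frac{1}{3 + H}$ ($Q{\left(H \right)} = \frac{2 - 3}{3 + H} = - \frac{1}{3 + H}$)
$D{\left(w \right)} = 8$ ($D{\left(w \right)} = 6 - \left(w - \left(w + 2\right)\right) = 6 - \left(w - \left(2 + w\right)\right) = 6 - -2 = 6 + 2 = 8$)
$701 \left(Q{\left(5 \right)} D{\left(-4 \right)} + 5\right) = 701 \left(- \frac{1}{3 + 5} \cdot 8 + 5\right) = 701 \left(- \frac{1}{8} \cdot 8 + 5\right) = 701 \left(\left(-1\right) \frac{1}{8} \cdot 8 + 5\right) = 701 \left(\left(- \frac{1}{8}\right) 8 + 5\right) = 701 \left(-1 + 5\right) = 701 \cdot 4 = 2804$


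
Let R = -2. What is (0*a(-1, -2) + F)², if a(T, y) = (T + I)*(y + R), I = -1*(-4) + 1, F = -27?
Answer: 729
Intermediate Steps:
I = 5 (I = 4 + 1 = 5)
a(T, y) = (-2 + y)*(5 + T) (a(T, y) = (T + 5)*(y - 2) = (5 + T)*(-2 + y) = (-2 + y)*(5 + T))
(0*a(-1, -2) + F)² = (0*(-10 - 2*(-1) + 5*(-2) - 1*(-2)) - 27)² = (0*(-10 + 2 - 10 + 2) - 27)² = (0*(-16) - 27)² = (0 - 27)² = (-27)² = 729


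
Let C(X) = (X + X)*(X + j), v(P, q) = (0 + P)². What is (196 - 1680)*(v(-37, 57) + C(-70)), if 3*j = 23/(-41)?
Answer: -2043478388/123 ≈ -1.6614e+7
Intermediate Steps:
j = -23/123 (j = (23/(-41))/3 = (23*(-1/41))/3 = (⅓)*(-23/41) = -23/123 ≈ -0.18699)
v(P, q) = P²
C(X) = 2*X*(-23/123 + X) (C(X) = (X + X)*(X - 23/123) = (2*X)*(-23/123 + X) = 2*X*(-23/123 + X))
(196 - 1680)*(v(-37, 57) + C(-70)) = (196 - 1680)*((-37)² + (2/123)*(-70)*(-23 + 123*(-70))) = -1484*(1369 + (2/123)*(-70)*(-23 - 8610)) = -1484*(1369 + (2/123)*(-70)*(-8633)) = -1484*(1369 + 1208620/123) = -1484*1377007/123 = -2043478388/123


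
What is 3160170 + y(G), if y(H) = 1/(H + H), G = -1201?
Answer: 7590728339/2402 ≈ 3.1602e+6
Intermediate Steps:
y(H) = 1/(2*H)
3160170 + y(G) = 3160170 + (½)/(-1201) = 3160170 + (½)*(-1/1201) = 3160170 - 1/2402 = 7590728339/2402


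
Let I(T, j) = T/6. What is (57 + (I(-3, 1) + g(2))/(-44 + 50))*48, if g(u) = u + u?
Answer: 2764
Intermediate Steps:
g(u) = 2*u
I(T, j) = T/6 (I(T, j) = T*(⅙) = T/6)
(57 + (I(-3, 1) + g(2))/(-44 + 50))*48 = (57 + ((⅙)*(-3) + 2*2)/(-44 + 50))*48 = (57 + (-½ + 4)/6)*48 = (57 + (7/2)*(⅙))*48 = (57 + 7/12)*48 = (691/12)*48 = 2764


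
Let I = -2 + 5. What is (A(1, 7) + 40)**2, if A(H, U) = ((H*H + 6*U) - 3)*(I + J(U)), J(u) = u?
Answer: 193600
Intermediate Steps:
I = 3
A(H, U) = (3 + U)*(-3 + H**2 + 6*U) (A(H, U) = ((H*H + 6*U) - 3)*(3 + U) = ((H**2 + 6*U) - 3)*(3 + U) = (-3 + H**2 + 6*U)*(3 + U) = (3 + U)*(-3 + H**2 + 6*U))
(A(1, 7) + 40)**2 = ((-9 + 3*1**2 + 6*7**2 + 15*7 + 7*1**2) + 40)**2 = ((-9 + 3*1 + 6*49 + 105 + 7*1) + 40)**2 = ((-9 + 3 + 294 + 105 + 7) + 40)**2 = (400 + 40)**2 = 440**2 = 193600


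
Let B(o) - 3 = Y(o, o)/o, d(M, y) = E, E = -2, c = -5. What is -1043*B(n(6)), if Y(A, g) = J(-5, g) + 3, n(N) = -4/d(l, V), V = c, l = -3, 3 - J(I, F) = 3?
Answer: -9387/2 ≈ -4693.5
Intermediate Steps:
J(I, F) = 0 (J(I, F) = 3 - 1*3 = 3 - 3 = 0)
V = -5
d(M, y) = -2
n(N) = 2 (n(N) = -4/(-2) = -4*(-½) = 2)
Y(A, g) = 3 (Y(A, g) = 0 + 3 = 3)
B(o) = 3 + 3/o
-1043*B(n(6)) = -1043*(3 + 3/2) = -1043*9/2 = -9387/2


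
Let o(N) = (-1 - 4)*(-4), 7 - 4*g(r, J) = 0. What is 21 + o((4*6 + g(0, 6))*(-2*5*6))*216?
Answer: 4341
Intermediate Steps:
g(r, J) = 7/4 (g(r, J) = 7/4 - ¼*0 = 7/4 + 0 = 7/4)
o(N) = 20 (o(N) = -5*(-4) = 20)
21 + o((4*6 + g(0, 6))*(-2*5*6))*216 = 21 + 20*216 = 21 + 4320 = 4341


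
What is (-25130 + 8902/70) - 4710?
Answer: -1039949/35 ≈ -29713.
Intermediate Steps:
(-25130 + 8902/70) - 4710 = (-25130 + 8902*(1/70)) - 4710 = (-25130 + 4451/35) - 4710 = -875099/35 - 4710 = -1039949/35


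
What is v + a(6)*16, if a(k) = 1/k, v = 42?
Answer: 134/3 ≈ 44.667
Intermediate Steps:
a(k) = 1/k
v + a(6)*16 = 42 + 16/6 = 42 + (⅙)*16 = 42 + 8/3 = 134/3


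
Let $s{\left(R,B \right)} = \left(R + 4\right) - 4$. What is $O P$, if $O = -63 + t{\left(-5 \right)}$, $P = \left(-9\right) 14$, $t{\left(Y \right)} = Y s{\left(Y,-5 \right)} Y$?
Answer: $23688$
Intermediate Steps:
$s{\left(R,B \right)} = R$ ($s{\left(R,B \right)} = \left(4 + R\right) - 4 = R$)
$t{\left(Y \right)} = Y^{3}$ ($t{\left(Y \right)} = Y Y Y = Y^{2} Y = Y^{3}$)
$P = -126$
$O = -188$ ($O = -63 + \left(-5\right)^{3} = -63 - 125 = -188$)
$O P = \left(-188\right) \left(-126\right) = 23688$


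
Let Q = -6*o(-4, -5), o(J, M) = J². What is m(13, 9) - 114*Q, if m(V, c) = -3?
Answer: 10941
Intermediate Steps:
Q = -96 (Q = -6*(-4)² = -6*16 = -96)
m(13, 9) - 114*Q = -3 - 114*(-96) = -3 + 10944 = 10941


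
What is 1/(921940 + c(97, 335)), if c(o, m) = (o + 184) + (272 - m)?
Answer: 1/922158 ≈ 1.0844e-6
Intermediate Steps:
c(o, m) = 456 + o - m (c(o, m) = (184 + o) + (272 - m) = 456 + o - m)
1/(921940 + c(97, 335)) = 1/(921940 + (456 + 97 - 1*335)) = 1/(921940 + (456 + 97 - 335)) = 1/(921940 + 218) = 1/922158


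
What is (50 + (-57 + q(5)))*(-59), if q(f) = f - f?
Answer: 413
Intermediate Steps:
q(f) = 0
(50 + (-57 + q(5)))*(-59) = (50 + (-57 + 0))*(-59) = (50 - 57)*(-59) = -7*(-59) = 413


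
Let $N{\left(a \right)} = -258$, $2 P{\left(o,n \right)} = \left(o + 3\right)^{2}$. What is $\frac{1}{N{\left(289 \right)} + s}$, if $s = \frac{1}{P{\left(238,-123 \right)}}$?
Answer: $- \frac{58081}{14984896} \approx -0.003876$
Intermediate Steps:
$P{\left(o,n \right)} = \frac{\left(3 + o\right)^{2}}{2}$ ($P{\left(o,n \right)} = \frac{\left(o + 3\right)^{2}}{2} = \frac{\left(3 + o\right)^{2}}{2}$)
$s = \frac{2}{58081}$ ($s = \frac{1}{\frac{1}{2} \left(3 + 238\right)^{2}} = \frac{1}{\frac{1}{2} \cdot 241^{2}} = \frac{1}{\frac{1}{2} \cdot 58081} = \frac{1}{\frac{58081}{2}} = \frac{2}{58081} \approx 3.4435 \cdot 10^{-5}$)
$\frac{1}{N{\left(289 \right)} + s} = \frac{1}{-258 + \frac{2}{58081}} = \frac{1}{- \frac{14984896}{58081}} = - \frac{58081}{14984896}$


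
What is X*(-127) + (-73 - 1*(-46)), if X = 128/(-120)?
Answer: 1627/15 ≈ 108.47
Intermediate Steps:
X = -16/15 (X = 128*(-1/120) = -16/15 ≈ -1.0667)
X*(-127) + (-73 - 1*(-46)) = -16/15*(-127) + (-73 - 1*(-46)) = 2032/15 + (-73 + 46) = 2032/15 - 27 = 1627/15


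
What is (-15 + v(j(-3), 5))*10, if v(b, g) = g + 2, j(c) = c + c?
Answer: -80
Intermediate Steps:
j(c) = 2*c
v(b, g) = 2 + g
(-15 + v(j(-3), 5))*10 = (-15 + (2 + 5))*10 = (-15 + 7)*10 = -8*10 = -80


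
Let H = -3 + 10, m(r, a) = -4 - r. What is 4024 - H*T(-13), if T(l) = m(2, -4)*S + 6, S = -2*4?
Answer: 3646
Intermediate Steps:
S = -8
T(l) = 54 (T(l) = (-4 - 1*2)*(-8) + 6 = (-4 - 2)*(-8) + 6 = -6*(-8) + 6 = 48 + 6 = 54)
H = 7
4024 - H*T(-13) = 4024 - 7*54 = 4024 - 1*378 = 4024 - 378 = 3646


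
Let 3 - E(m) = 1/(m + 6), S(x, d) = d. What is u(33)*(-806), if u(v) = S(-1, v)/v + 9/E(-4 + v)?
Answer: -12989/4 ≈ -3247.3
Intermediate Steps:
E(m) = 3 - 1/(6 + m) (E(m) = 3 - 1/(m + 6) = 3 - 1/(6 + m))
u(v) = 1 + 9*(2 + v)/(5 + 3*v) (u(v) = v/v + 9/(((17 + 3*(-4 + v))/(6 + (-4 + v)))) = 1 + 9/(((17 + (-12 + 3*v))/(2 + v))) = 1 + 9/(((5 + 3*v)/(2 + v))) = 1 + 9*((2 + v)/(5 + 3*v)) = 1 + 9*(2 + v)/(5 + 3*v))
u(33)*(-806) = ((23 + 12*33)/(5 + 3*33))*(-806) = ((23 + 396)/(5 + 99))*(-806) = (419/104)*(-806) = -12989/4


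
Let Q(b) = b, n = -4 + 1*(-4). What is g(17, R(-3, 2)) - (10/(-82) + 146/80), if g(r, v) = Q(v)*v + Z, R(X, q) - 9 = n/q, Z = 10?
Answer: 54607/1640 ≈ 33.297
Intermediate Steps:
n = -8 (n = -4 - 4 = -8)
R(X, q) = 9 - 8/q
g(r, v) = 10 + v**2 (g(r, v) = v*v + 10 = v**2 + 10 = 10 + v**2)
g(17, R(-3, 2)) - (10/(-82) + 146/80) = (10 + (9 - 8/2)**2) - (10/(-82) + 146/80) = (10 + (9 - 8*1/2)**2) - (10*(-1/82) + 146*(1/80)) = (10 + (9 - 4)**2) - (-5/41 + 73/40) = (10 + 5**2) - 1*2793/1640 = (10 + 25) - 2793/1640 = 35 - 2793/1640 = 54607/1640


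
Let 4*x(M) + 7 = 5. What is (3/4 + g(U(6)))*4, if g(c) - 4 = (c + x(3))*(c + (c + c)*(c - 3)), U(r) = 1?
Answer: 13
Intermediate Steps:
x(M) = -½ (x(M) = -7/4 + (¼)*5 = -7/4 + 5/4 = -½)
g(c) = 4 + (-½ + c)*(c + 2*c*(-3 + c)) (g(c) = 4 + (c - ½)*(c + (c + c)*(c - 3)) = 4 + (-½ + c)*(c + (2*c)*(-3 + c)) = 4 + (-½ + c)*(c + 2*c*(-3 + c)))
(3/4 + g(U(6)))*4 = (3/4 + (4 - 6*1² + 2*1³ + (5/2)*1))*4 = (3*(¼) + (4 - 6*1 + 2*1 + 5/2))*4 = (¾ + (4 - 6 + 2 + 5/2))*4 = (¾ + 5/2)*4 = (13/4)*4 = 13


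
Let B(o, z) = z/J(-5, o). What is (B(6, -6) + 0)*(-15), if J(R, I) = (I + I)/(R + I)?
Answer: 15/2 ≈ 7.5000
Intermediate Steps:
J(R, I) = 2*I/(I + R) (J(R, I) = (2*I)/(I + R) = 2*I/(I + R))
B(o, z) = z*(-5 + o)/(2*o) (B(o, z) = z/((2*o/(o - 5))) = z/((2*o/(-5 + o))) = z*((-5 + o)/(2*o)) = z*(-5 + o)/(2*o))
(B(6, -6) + 0)*(-15) = ((1/2)*(-6)*(-5 + 6)/6 + 0)*(-15) = ((1/2)*(-6)*(1/6)*1 + 0)*(-15) = (-1/2 + 0)*(-15) = -1/2*(-15) = 15/2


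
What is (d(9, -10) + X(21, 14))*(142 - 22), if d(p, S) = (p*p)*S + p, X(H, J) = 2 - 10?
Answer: -97080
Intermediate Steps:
X(H, J) = -8
d(p, S) = p + S*p² (d(p, S) = p²*S + p = S*p² + p = p + S*p²)
(d(9, -10) + X(21, 14))*(142 - 22) = (9*(1 - 10*9) - 8)*(142 - 22) = (9*(1 - 90) - 8)*120 = (9*(-89) - 8)*120 = (-801 - 8)*120 = -809*120 = -97080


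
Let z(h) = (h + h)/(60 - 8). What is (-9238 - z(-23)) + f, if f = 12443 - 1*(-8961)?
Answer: 316339/26 ≈ 12167.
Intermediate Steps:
z(h) = h/26 (z(h) = (2*h)/52 = (2*h)*(1/52) = h/26)
f = 21404 (f = 12443 + 8961 = 21404)
(-9238 - z(-23)) + f = (-9238 - (-23)/26) + 21404 = (-9238 - 1*(-23/26)) + 21404 = (-9238 + 23/26) + 21404 = -240165/26 + 21404 = 316339/26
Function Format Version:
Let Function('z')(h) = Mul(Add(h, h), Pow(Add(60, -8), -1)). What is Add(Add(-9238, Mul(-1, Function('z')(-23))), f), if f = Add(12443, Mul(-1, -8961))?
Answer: Rational(316339, 26) ≈ 12167.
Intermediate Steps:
Function('z')(h) = Mul(Rational(1, 26), h) (Function('z')(h) = Mul(Mul(2, h), Pow(52, -1)) = Mul(Mul(2, h), Rational(1, 52)) = Mul(Rational(1, 26), h))
f = 21404 (f = Add(12443, 8961) = 21404)
Add(Add(-9238, Mul(-1, Function('z')(-23))), f) = Add(Add(-9238, Mul(-1, Mul(Rational(1, 26), -23))), 21404) = Add(Add(-9238, Mul(-1, Rational(-23, 26))), 21404) = Add(Add(-9238, Rational(23, 26)), 21404) = Add(Rational(-240165, 26), 21404) = Rational(316339, 26)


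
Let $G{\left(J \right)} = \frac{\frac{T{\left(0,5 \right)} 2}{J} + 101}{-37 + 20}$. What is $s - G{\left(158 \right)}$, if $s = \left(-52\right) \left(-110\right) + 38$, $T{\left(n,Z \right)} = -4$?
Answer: $\frac{7740969}{1343} \approx 5763.9$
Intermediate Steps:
$s = 5758$ ($s = 5720 + 38 = 5758$)
$G{\left(J \right)} = - \frac{101}{17} + \frac{8}{17 J}$ ($G{\left(J \right)} = \frac{\frac{\left(-4\right) 2}{J} + 101}{-37 + 20} = \frac{- \frac{8}{J} + 101}{-17} = \left(101 - \frac{8}{J}\right) \left(- \frac{1}{17}\right) = - \frac{101}{17} + \frac{8}{17 J}$)
$s - G{\left(158 \right)} = 5758 - \frac{8 - 15958}{17 \cdot 158} = 5758 - \frac{1}{17} \cdot \frac{1}{158} \left(8 - 15958\right) = 5758 - \frac{1}{17} \cdot \frac{1}{158} \left(-15950\right) = 5758 - - \frac{7975}{1343} = 5758 + \frac{7975}{1343} = \frac{7740969}{1343}$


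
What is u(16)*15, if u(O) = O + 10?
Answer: 390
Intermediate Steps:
u(O) = 10 + O
u(16)*15 = (10 + 16)*15 = 26*15 = 390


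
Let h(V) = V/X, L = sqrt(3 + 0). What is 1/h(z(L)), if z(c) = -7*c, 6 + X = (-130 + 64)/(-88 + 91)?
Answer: 4*sqrt(3)/3 ≈ 2.3094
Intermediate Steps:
X = -28 (X = -6 + (-130 + 64)/(-88 + 91) = -6 - 66/3 = -6 - 66*1/3 = -6 - 22 = -28)
L = sqrt(3) ≈ 1.7320
h(V) = -V/28 (h(V) = V/(-28) = V*(-1/28) = -V/28)
1/h(z(L)) = 1/(-(-1)*sqrt(3)/4) = 1/(sqrt(3)/4) = 4*sqrt(3)/3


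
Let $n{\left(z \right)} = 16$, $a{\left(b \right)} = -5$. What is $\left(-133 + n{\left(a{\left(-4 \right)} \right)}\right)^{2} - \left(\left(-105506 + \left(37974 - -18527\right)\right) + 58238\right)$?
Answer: $4456$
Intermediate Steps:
$\left(-133 + n{\left(a{\left(-4 \right)} \right)}\right)^{2} - \left(\left(-105506 + \left(37974 - -18527\right)\right) + 58238\right) = \left(-133 + 16\right)^{2} - \left(\left(-105506 + \left(37974 - -18527\right)\right) + 58238\right) = \left(-117\right)^{2} - \left(\left(-105506 + \left(37974 + \left(-10721 + 29248\right)\right)\right) + 58238\right) = 13689 - \left(\left(-105506 + \left(37974 + 18527\right)\right) + 58238\right) = 13689 - \left(\left(-105506 + 56501\right) + 58238\right) = 13689 - \left(-49005 + 58238\right) = 13689 - 9233 = 4456$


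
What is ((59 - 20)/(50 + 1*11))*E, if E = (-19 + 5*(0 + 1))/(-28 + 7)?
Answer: 26/61 ≈ 0.42623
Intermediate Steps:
E = ⅔ (E = (-19 + 5*1)/(-21) = (-19 + 5)*(-1/21) = -14*(-1/21) = ⅔ ≈ 0.66667)
((59 - 20)/(50 + 1*11))*E = ((59 - 20)/(50 + 1*11))*(⅔) = (39/(50 + 11))*(⅔) = (39/61)*(⅔) = 26/61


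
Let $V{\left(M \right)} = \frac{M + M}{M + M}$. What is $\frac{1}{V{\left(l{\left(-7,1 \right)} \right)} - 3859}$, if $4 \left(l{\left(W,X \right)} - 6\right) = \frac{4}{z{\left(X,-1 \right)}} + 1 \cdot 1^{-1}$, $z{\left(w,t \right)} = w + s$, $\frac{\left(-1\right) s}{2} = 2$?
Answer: $- \frac{1}{3858} \approx -0.0002592$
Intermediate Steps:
$s = -4$ ($s = \left(-2\right) 2 = -4$)
$z{\left(w,t \right)} = -4 + w$ ($z{\left(w,t \right)} = w - 4 = -4 + w$)
$l{\left(W,X \right)} = \frac{25}{4} + \frac{1}{-4 + X}$ ($l{\left(W,X \right)} = 6 + \frac{\frac{4}{-4 + X} + 1 \cdot 1^{-1}}{4} = 6 + \frac{\frac{4}{-4 + X} + 1 \cdot 1}{4} = 6 + \frac{\frac{4}{-4 + X} + 1}{4} = 6 + \frac{1 + \frac{4}{-4 + X}}{4} = 6 + \left(\frac{1}{4} + \frac{1}{-4 + X}\right) = \frac{25}{4} + \frac{1}{-4 + X}$)
$V{\left(M \right)} = 1$ ($V{\left(M \right)} = \frac{2 M}{2 M} = 2 M \frac{1}{2 M} = 1$)
$\frac{1}{V{\left(l{\left(-7,1 \right)} \right)} - 3859} = \frac{1}{1 - 3859} = \frac{1}{-3858} = - \frac{1}{3858}$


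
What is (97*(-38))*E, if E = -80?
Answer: 294880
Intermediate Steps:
(97*(-38))*E = (97*(-38))*(-80) = -3686*(-80) = 294880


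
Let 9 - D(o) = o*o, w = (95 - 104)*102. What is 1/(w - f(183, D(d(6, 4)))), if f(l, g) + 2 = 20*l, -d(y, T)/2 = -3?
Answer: -1/4576 ≈ -0.00021853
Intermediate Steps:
d(y, T) = 6 (d(y, T) = -2*(-3) = 6)
w = -918 (w = -9*102 = -918)
D(o) = 9 - o**2 (D(o) = 9 - o*o = 9 - o**2)
f(l, g) = -2 + 20*l
1/(w - f(183, D(d(6, 4)))) = 1/(-918 - (-2 + 20*183)) = 1/(-918 - (-2 + 3660)) = 1/(-918 - 1*3658) = 1/(-918 - 3658) = 1/(-4576) = -1/4576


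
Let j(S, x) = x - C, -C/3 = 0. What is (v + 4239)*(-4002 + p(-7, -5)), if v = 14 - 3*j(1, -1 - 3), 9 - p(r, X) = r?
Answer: -17000290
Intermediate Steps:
C = 0 (C = -3*0 = 0)
j(S, x) = x (j(S, x) = x - 1*0 = x + 0 = x)
p(r, X) = 9 - r
v = 26 (v = 14 - 3*(-1 - 3) = 14 - 3*(-4) = 14 + 12 = 26)
(v + 4239)*(-4002 + p(-7, -5)) = (26 + 4239)*(-4002 + (9 - 1*(-7))) = 4265*(-4002 + (9 + 7)) = 4265*(-4002 + 16) = 4265*(-3986) = -17000290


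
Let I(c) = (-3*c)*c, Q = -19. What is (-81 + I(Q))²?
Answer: 1354896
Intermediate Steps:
I(c) = -3*c²
(-81 + I(Q))² = (-81 - 3*(-19)²)² = (-81 - 3*361)² = (-81 - 1083)² = (-1164)² = 1354896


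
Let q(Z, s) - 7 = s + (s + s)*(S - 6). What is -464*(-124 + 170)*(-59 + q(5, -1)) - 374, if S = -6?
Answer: 618602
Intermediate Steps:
q(Z, s) = 7 - 23*s (q(Z, s) = 7 + (s + (s + s)*(-6 - 6)) = 7 + (s + (2*s)*(-12)) = 7 + (s - 24*s) = 7 - 23*s)
-464*(-124 + 170)*(-59 + q(5, -1)) - 374 = -464*(-124 + 170)*(-59 + (7 - 23*(-1))) - 374 = -21344*(-59 + (7 + 23)) - 374 = -21344*(-59 + 30) - 374 = -21344*(-29) - 374 = -464*(-1334) - 374 = 618976 - 374 = 618602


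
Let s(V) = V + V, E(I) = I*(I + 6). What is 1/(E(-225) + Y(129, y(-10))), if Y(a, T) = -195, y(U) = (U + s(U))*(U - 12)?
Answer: 1/49080 ≈ 2.0375e-5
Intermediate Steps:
E(I) = I*(6 + I)
s(V) = 2*V
y(U) = 3*U*(-12 + U) (y(U) = (U + 2*U)*(U - 12) = (3*U)*(-12 + U) = 3*U*(-12 + U))
1/(E(-225) + Y(129, y(-10))) = 1/(-225*(6 - 225) - 195) = 1/(-225*(-219) - 195) = 1/(49275 - 195) = 1/49080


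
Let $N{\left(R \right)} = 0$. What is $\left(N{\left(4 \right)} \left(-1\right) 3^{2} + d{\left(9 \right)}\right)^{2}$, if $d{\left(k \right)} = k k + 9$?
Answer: $8100$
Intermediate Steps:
$d{\left(k \right)} = 9 + k^{2}$ ($d{\left(k \right)} = k^{2} + 9 = 9 + k^{2}$)
$\left(N{\left(4 \right)} \left(-1\right) 3^{2} + d{\left(9 \right)}\right)^{2} = \left(0 \left(-1\right) 3^{2} + \left(9 + 9^{2}\right)\right)^{2} = \left(0 \cdot 9 + \left(9 + 81\right)\right)^{2} = \left(0 + 90\right)^{2} = 90^{2} = 8100$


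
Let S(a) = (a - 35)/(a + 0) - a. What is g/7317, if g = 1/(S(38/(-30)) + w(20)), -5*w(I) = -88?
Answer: 95/33016743 ≈ 2.8773e-6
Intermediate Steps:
w(I) = 88/5 (w(I) = -1/5*(-88) = 88/5)
S(a) = -a + (-35 + a)/a (S(a) = (-35 + a)/a - a = -a + (-35 + a)/a)
g = 285/13537 (g = 1/((1 - 38/(-30) - 35/(38/(-30))) + 88/5) = 1/((1 - 38*(-1)/30 - 35/(38*(-1/30))) + 88/5) = 1/((1 - 1*(-19/15) - 35/(-19/15)) + 88/5) = 1/((1 + 19/15 - 35*(-15/19)) + 88/5) = 1/((1 + 19/15 + 525/19) + 88/5) = 1/(8521/285 + 88/5) = 1/(13537/285) = 285/13537 ≈ 0.021053)
g/7317 = (285/13537)/7317 = (285/13537)*(1/7317) = 95/33016743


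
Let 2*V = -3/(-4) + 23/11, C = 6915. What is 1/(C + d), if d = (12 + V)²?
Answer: 7744/54944521 ≈ 0.00014094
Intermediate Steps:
V = 125/88 (V = (-3/(-4) + 23/11)/2 = (-3*(-¼) + 23*(1/11))/2 = (¾ + 23/11)/2 = (½)*(125/44) = 125/88 ≈ 1.4205)
d = 1394761/7744 (d = (12 + 125/88)² = (1181/88)² = 1394761/7744 ≈ 180.11)
1/(C + d) = 1/(6915 + 1394761/7744) = 1/(54944521/7744) = 7744/54944521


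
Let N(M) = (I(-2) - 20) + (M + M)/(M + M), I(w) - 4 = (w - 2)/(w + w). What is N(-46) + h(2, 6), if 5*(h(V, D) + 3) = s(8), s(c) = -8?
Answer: -93/5 ≈ -18.600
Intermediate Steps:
I(w) = 4 + (-2 + w)/(2*w) (I(w) = 4 + (w - 2)/(w + w) = 4 + (-2 + w)/((2*w)) = 4 + (-2 + w)*(1/(2*w)) = 4 + (-2 + w)/(2*w))
h(V, D) = -23/5 (h(V, D) = -3 + (⅕)*(-8) = -3 - 8/5 = -23/5)
N(M) = -14 (N(M) = ((9/2 - 1/(-2)) - 20) + (M + M)/(M + M) = ((9/2 - 1*(-½)) - 20) + (2*M)/((2*M)) = ((9/2 + ½) - 20) + (2*M)*(1/(2*M)) = (5 - 20) + 1 = -15 + 1 = -14)
N(-46) + h(2, 6) = -14 - 23/5 = -93/5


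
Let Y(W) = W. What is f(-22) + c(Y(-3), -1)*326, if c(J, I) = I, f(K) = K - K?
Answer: -326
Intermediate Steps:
f(K) = 0
f(-22) + c(Y(-3), -1)*326 = 0 - 1*326 = 0 - 326 = -326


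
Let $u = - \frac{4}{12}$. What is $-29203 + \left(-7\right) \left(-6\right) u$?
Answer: $-29217$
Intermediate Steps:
$u = - \frac{1}{3}$ ($u = \left(-4\right) \frac{1}{12} = - \frac{1}{3} \approx -0.33333$)
$-29203 + \left(-7\right) \left(-6\right) u = -29203 + \left(-7\right) \left(-6\right) \left(- \frac{1}{3}\right) = -29203 + 42 \left(- \frac{1}{3}\right) = -29203 - 14 = -29217$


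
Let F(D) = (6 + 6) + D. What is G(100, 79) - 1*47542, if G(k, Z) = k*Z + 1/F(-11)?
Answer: -39641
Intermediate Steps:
F(D) = 12 + D
G(k, Z) = 1 + Z*k (G(k, Z) = k*Z + 1/(12 - 11) = Z*k + 1/1 = Z*k + 1 = 1 + Z*k)
G(100, 79) - 1*47542 = (1 + 79*100) - 1*47542 = (1 + 7900) - 47542 = 7901 - 47542 = -39641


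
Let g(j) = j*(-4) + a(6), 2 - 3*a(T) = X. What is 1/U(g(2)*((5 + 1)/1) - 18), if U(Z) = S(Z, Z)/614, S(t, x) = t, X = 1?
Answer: -307/32 ≈ -9.5938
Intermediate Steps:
a(T) = ⅓ (a(T) = ⅔ - ⅓*1 = ⅔ - ⅓ = ⅓)
g(j) = ⅓ - 4*j (g(j) = j*(-4) + ⅓ = -4*j + ⅓ = ⅓ - 4*j)
U(Z) = Z/614
1/U(g(2)*((5 + 1)/1) - 18) = 1/(((⅓ - 4*2)*((5 + 1)/1) - 18)/614) = 1/(((⅓ - 8)*(1*6) - 18)/614) = 1/((-23/3*6 - 18)/614) = 1/((-46 - 18)/614) = 1/((1/614)*(-64)) = 1/(-32/307) = -307/32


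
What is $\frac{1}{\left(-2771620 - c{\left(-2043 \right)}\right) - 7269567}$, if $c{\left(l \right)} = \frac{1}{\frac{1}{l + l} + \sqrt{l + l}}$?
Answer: $- \frac{684983550131899573}{6878047918798237266118465} - \frac{50086188 i \sqrt{454}}{6878047918798237266118465} \approx -9.959 \cdot 10^{-8} - 1.5516 \cdot 10^{-16} i$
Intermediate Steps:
$c{\left(l \right)} = \frac{1}{\frac{1}{2 l} + \sqrt{2} \sqrt{l}}$ ($c{\left(l \right)} = \frac{1}{\frac{1}{2 l} + \sqrt{2 l}} = \frac{1}{\frac{1}{2 l} + \sqrt{2} \sqrt{l}}$)
$\frac{1}{\left(-2771620 - c{\left(-2043 \right)}\right) - 7269567} = \frac{1}{\left(-2771620 - 2 \left(-2043\right) \frac{1}{1 + 2 \sqrt{2} \left(-2043\right)^{\frac{3}{2}}}\right) - 7269567} = \frac{1}{\left(-2771620 - 2 \left(-2043\right) \frac{1}{1 + 2 \sqrt{2} \left(- 6129 i \sqrt{227}\right)}\right) - 7269567} = \frac{1}{\left(-2771620 - 2 \left(-2043\right) \frac{1}{1 - 12258 i \sqrt{454}}\right) - 7269567} = \frac{1}{\left(-2771620 - - \frac{4086}{1 - 12258 i \sqrt{454}}\right) - 7269567} = \frac{1}{\left(-2771620 + \frac{4086}{1 - 12258 i \sqrt{454}}\right) - 7269567} = \frac{1}{-10041187 + \frac{4086}{1 - 12258 i \sqrt{454}}}$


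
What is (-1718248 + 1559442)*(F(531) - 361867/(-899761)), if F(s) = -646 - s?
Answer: 168121056544980/899761 ≈ 1.8685e+8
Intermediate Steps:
(-1718248 + 1559442)*(F(531) - 361867/(-899761)) = (-1718248 + 1559442)*((-646 - 1*531) - 361867/(-899761)) = -158806*((-646 - 531) - 361867*(-1/899761)) = -158806*(-1177 + 361867/899761) = -158806*(-1058656830/899761) = 168121056544980/899761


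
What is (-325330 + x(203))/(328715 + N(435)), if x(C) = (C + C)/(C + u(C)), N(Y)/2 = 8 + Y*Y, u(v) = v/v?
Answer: -1442759/3136194 ≈ -0.46003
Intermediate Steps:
u(v) = 1
N(Y) = 16 + 2*Y² (N(Y) = 2*(8 + Y*Y) = 2*(8 + Y²) = 16 + 2*Y²)
x(C) = 2*C/(1 + C) (x(C) = (C + C)/(C + 1) = (2*C)/(1 + C) = 2*C/(1 + C))
(-325330 + x(203))/(328715 + N(435)) = (-325330 + 2*203/(1 + 203))/(328715 + (16 + 2*435²)) = (-325330 + 2*203/204)/(328715 + (16 + 2*189225)) = (-325330 + 2*203*(1/204))/(328715 + (16 + 378450)) = (-325330 + 203/102)/(328715 + 378466) = -33183457/102/707181 = -33183457/102*1/707181 = -1442759/3136194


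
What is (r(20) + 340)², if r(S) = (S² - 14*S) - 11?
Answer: 201601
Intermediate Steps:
r(S) = -11 + S² - 14*S
(r(20) + 340)² = ((-11 + 20² - 14*20) + 340)² = ((-11 + 400 - 280) + 340)² = (109 + 340)² = 449² = 201601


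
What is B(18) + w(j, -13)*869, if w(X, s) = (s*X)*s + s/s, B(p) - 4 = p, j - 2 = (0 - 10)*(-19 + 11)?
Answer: 12043493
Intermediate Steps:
j = 82 (j = 2 + (0 - 10)*(-19 + 11) = 2 - 10*(-8) = 2 + 80 = 82)
B(p) = 4 + p
w(X, s) = 1 + X*s² (w(X, s) = (X*s)*s + 1 = X*s² + 1 = 1 + X*s²)
B(18) + w(j, -13)*869 = (4 + 18) + (1 + 82*(-13)²)*869 = 22 + (1 + 82*169)*869 = 22 + (1 + 13858)*869 = 22 + 13859*869 = 22 + 12043471 = 12043493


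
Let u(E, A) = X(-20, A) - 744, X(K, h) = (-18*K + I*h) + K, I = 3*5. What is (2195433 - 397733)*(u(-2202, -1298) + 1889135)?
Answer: 3360370499700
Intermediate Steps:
I = 15
X(K, h) = -17*K + 15*h (X(K, h) = (-18*K + 15*h) + K = -17*K + 15*h)
u(E, A) = -404 + 15*A (u(E, A) = (-17*(-20) + 15*A) - 744 = (340 + 15*A) - 744 = -404 + 15*A)
(2195433 - 397733)*(u(-2202, -1298) + 1889135) = (2195433 - 397733)*((-404 + 15*(-1298)) + 1889135) = 1797700*((-404 - 19470) + 1889135) = 1797700*(-19874 + 1889135) = 1797700*1869261 = 3360370499700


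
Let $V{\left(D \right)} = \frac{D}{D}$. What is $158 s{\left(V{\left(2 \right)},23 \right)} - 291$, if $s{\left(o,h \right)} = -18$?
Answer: $-3135$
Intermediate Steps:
$V{\left(D \right)} = 1$
$158 s{\left(V{\left(2 \right)},23 \right)} - 291 = 158 \left(-18\right) - 291 = -2844 - 291 = -3135$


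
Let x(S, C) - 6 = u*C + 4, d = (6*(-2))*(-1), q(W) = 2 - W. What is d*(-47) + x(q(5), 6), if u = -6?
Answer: -590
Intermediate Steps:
d = 12 (d = -12*(-1) = 12)
x(S, C) = 10 - 6*C (x(S, C) = 6 + (-6*C + 4) = 6 + (4 - 6*C) = 10 - 6*C)
d*(-47) + x(q(5), 6) = 12*(-47) + (10 - 6*6) = -564 + (10 - 36) = -564 - 26 = -590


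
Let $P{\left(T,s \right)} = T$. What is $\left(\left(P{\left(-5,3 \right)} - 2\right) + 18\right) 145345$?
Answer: $1598795$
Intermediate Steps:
$\left(\left(P{\left(-5,3 \right)} - 2\right) + 18\right) 145345 = \left(\left(-5 - 2\right) + 18\right) 145345 = \left(-7 + 18\right) 145345 = 11 \cdot 145345 = 1598795$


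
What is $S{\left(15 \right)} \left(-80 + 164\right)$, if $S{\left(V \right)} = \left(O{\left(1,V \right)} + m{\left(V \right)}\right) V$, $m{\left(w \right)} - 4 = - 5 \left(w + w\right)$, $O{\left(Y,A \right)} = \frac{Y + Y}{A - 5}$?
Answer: $-183708$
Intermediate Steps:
$O{\left(Y,A \right)} = \frac{2 Y}{-5 + A}$
$m{\left(w \right)} = 4 - 10 w$ ($m{\left(w \right)} = 4 - 5 \left(w + w\right) = 4 - 5 \cdot 2 w = 4 - 10 w$)
$S{\left(V \right)} = V \left(4 - 10 V + \frac{2}{-5 + V}\right)$ ($S{\left(V \right)} = \left(2 \cdot 1 \frac{1}{-5 + V} - \left(-4 + 10 V\right)\right) V = \left(\frac{2}{-5 + V} - \left(-4 + 10 V\right)\right) V = \left(4 - 10 V + \frac{2}{-5 + V}\right) V = V \left(4 - 10 V + \frac{2}{-5 + V}\right)$)
$S{\left(15 \right)} \left(-80 + 164\right) = 2 \cdot 15 \frac{1}{-5 + 15} \left(1 + \left(-5 + 15\right) \left(2 - 75\right)\right) \left(-80 + 164\right) = 2 \cdot 15 \cdot \frac{1}{10} \left(1 + 10 \left(2 - 75\right)\right) 84 = 2 \cdot 15 \cdot \frac{1}{10} \left(1 + 10 \left(-73\right)\right) 84 = 2 \cdot 15 \cdot \frac{1}{10} \left(1 - 730\right) 84 = 2 \cdot 15 \cdot \frac{1}{10} \left(-729\right) 84 = \left(-2187\right) 84 = -183708$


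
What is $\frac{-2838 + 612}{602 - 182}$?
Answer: $- \frac{53}{10} \approx -5.3$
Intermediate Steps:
$\frac{-2838 + 612}{602 - 182} = - \frac{2226}{602 - 182} = - \frac{2226}{420} = \left(-2226\right) \frac{1}{420} = - \frac{53}{10}$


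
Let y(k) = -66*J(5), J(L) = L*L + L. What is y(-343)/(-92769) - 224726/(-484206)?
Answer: 3634389029/7486551069 ≈ 0.48546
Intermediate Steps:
J(L) = L + L**2 (J(L) = L**2 + L = L + L**2)
y(k) = -1980 (y(k) = -330*(1 + 5) = -330*6 = -66*30 = -1980)
y(-343)/(-92769) - 224726/(-484206) = -1980/(-92769) - 224726/(-484206) = -1980*(-1/92769) - 224726*(-1/484206) = 660/30923 + 112363/242103 = 3634389029/7486551069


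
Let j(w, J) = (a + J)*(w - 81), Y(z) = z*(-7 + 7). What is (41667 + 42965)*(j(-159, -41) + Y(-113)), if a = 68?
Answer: -548415360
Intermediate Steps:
Y(z) = 0 (Y(z) = z*0 = 0)
j(w, J) = (-81 + w)*(68 + J) (j(w, J) = (68 + J)*(w - 81) = (68 + J)*(-81 + w) = (-81 + w)*(68 + J))
(41667 + 42965)*(j(-159, -41) + Y(-113)) = (41667 + 42965)*((-5508 - 81*(-41) + 68*(-159) - 41*(-159)) + 0) = 84632*((-5508 + 3321 - 10812 + 6519) + 0) = 84632*(-6480 + 0) = 84632*(-6480) = -548415360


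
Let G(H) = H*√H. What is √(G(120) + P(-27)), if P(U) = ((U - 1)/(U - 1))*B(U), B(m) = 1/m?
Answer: √(-3 + 19440*√30)/9 ≈ 36.256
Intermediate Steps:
G(H) = H^(3/2)
P(U) = 1/U (P(U) = ((U - 1)/(U - 1))/U = ((-1 + U)/(-1 + U))/U = 1/U)
√(G(120) + P(-27)) = √(120^(3/2) + 1/(-27)) = √(240*√30 - 1/27) = √(-1/27 + 240*√30)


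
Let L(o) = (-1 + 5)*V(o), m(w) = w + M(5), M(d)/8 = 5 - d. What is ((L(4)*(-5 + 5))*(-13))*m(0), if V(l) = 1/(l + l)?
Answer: 0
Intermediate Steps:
M(d) = 40 - 8*d (M(d) = 8*(5 - d) = 40 - 8*d)
m(w) = w (m(w) = w + (40 - 8*5) = w + (40 - 40) = w + 0 = w)
V(l) = 1/(2*l)
L(o) = 2/o (L(o) = (-1 + 5)*(1/(2*o)) = 4*(1/(2*o)) = 2/o)
((L(4)*(-5 + 5))*(-13))*m(0) = (((2/4)*(-5 + 5))*(-13))*0 = (((2*(¼))*0)*(-13))*0 = (((½)*0)*(-13))*0 = (0*(-13))*0 = 0*0 = 0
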